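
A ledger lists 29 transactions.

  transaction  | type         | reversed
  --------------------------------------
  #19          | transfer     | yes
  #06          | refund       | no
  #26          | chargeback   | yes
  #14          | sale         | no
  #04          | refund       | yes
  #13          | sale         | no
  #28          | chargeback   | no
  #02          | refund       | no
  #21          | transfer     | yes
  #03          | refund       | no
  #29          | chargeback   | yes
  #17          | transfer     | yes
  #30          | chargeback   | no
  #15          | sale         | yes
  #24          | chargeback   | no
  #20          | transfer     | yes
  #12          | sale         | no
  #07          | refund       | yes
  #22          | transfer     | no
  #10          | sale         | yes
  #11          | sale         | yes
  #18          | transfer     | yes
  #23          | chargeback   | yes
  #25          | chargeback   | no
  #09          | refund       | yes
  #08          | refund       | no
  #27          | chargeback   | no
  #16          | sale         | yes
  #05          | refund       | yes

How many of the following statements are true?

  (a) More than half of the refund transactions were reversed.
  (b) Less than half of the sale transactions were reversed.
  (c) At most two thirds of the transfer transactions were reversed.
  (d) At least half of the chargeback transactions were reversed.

(a) refund: |A| = 8, |A ∩ B| = 4; needs |A ∩ B| > |A ∖ B| — false.
(b) sale: |A| = 7, |A ∩ B| = 4; needs |A ∩ B| < |A ∖ B| — false.
(c) transfer: |A| = 6, |A ∩ B| = 5; needs |A ∩ B| / |A| ≤ 2/3 — false.
(d) chargeback: |A| = 8, |A ∩ B| = 3; needs |A ∩ B| ≥ |A ∖ B| — false.

0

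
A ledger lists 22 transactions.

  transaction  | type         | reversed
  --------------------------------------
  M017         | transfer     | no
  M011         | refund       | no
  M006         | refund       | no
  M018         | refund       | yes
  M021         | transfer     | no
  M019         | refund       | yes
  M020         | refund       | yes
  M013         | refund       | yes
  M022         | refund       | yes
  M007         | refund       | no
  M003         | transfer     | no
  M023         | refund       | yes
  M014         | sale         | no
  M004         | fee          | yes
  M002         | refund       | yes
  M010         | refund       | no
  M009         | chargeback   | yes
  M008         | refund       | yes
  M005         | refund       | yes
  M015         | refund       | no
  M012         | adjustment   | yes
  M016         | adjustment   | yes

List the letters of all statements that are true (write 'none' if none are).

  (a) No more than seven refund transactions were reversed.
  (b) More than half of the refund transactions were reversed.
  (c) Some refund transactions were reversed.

|A| = 14, |A ∩ B| = 9, |A ∖ B| = 5.
(a) |A ∩ B| ≤ 7: fails.
(b) |A ∩ B| > |A ∖ B|: holds.
(c) A ∩ B ≠ ∅ (|A ∩ B| ≥ 1): holds.

(b), (c)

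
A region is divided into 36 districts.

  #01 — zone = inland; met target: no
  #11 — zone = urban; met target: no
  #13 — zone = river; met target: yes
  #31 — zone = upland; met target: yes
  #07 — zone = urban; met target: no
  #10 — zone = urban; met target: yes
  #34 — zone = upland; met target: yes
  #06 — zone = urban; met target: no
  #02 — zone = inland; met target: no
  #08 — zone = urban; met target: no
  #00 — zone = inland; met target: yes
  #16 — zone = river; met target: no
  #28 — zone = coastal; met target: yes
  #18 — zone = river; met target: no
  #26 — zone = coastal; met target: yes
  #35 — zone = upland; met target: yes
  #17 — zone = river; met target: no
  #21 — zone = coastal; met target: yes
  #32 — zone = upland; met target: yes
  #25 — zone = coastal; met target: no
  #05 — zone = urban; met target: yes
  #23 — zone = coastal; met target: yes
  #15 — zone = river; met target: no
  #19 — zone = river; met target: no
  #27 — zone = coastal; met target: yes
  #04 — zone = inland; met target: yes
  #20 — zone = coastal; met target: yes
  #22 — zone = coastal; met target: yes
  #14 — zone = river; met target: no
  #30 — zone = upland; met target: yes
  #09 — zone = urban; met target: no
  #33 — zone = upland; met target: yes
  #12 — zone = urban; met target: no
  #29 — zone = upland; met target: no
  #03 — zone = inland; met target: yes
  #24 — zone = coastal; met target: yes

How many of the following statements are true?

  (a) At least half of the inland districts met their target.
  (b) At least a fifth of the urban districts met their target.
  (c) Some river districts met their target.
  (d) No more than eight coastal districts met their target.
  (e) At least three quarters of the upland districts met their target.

(a) inland: |A| = 5, |A ∩ B| = 3; needs |A ∩ B| ≥ |A ∖ B| — true.
(b) urban: |A| = 8, |A ∩ B| = 2; needs |A ∩ B| / |A| ≥ 1/5 — true.
(c) river: |A| = 7, |A ∩ B| = 1; needs A ∩ B ≠ ∅ (|A ∩ B| ≥ 1) — true.
(d) coastal: |A| = 9, |A ∩ B| = 8; needs |A ∩ B| ≤ 8 — true.
(e) upland: |A| = 7, |A ∩ B| = 6; needs |A ∩ B| / |A| ≥ 3/4 — true.

5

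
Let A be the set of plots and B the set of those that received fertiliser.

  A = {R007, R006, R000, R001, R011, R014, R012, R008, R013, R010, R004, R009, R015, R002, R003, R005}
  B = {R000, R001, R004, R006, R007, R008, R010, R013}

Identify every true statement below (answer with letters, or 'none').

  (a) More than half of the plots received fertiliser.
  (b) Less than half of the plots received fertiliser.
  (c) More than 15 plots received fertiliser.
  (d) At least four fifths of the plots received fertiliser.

|A| = 16, |A ∩ B| = 8, |A ∖ B| = 8.
(a) |A ∩ B| > |A ∖ B|: fails.
(b) |A ∩ B| < |A ∖ B|: fails.
(c) |A ∩ B| > 15: fails.
(d) |A ∩ B| / |A| ≥ 4/5: fails.

none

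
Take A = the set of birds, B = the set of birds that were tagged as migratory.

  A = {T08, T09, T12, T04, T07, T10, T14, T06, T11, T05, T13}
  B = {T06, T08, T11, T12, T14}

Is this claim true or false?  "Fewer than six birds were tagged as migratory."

True

Truth condition: |A ∩ B| < 6.
A (the restrictor) = {T08, T09, T12, T04, T07, T10, T14, T06, T11, T05, T13}, |A| = 11.
A ∩ B = {T08, T12, T14, T06, T11}, so |A ∩ B| = 5.
|A ∩ B| = 5, so the statement is true.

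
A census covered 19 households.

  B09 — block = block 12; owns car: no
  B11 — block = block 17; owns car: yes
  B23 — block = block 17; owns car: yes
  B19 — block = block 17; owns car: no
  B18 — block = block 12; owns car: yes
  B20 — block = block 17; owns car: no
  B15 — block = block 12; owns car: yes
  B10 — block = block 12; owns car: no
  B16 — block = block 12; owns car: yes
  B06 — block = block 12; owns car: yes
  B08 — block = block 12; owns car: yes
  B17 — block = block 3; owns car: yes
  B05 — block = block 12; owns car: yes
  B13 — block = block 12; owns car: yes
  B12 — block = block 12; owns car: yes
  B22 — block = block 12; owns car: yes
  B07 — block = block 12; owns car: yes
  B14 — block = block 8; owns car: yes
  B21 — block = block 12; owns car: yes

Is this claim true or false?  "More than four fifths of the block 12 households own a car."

'More than four fifths of the block 12 households own a car' holds iff |A ∩ B| / |A| > 4/5.
A (the restrictor) = {B09, B18, B15, B10, B16, B06, B08, B05, B13, B12, B22, B07, B21}, |A| = 13.
A ∩ B = {B18, B15, B16, B06, B08, B05, B13, B12, B22, B07, B21}, so |A ∩ B| = 11.
A ∖ B = {B09, B10}, so |A ∖ B| = 2.
|A ∩ B|/|A| = 11/13, so the statement is true.

True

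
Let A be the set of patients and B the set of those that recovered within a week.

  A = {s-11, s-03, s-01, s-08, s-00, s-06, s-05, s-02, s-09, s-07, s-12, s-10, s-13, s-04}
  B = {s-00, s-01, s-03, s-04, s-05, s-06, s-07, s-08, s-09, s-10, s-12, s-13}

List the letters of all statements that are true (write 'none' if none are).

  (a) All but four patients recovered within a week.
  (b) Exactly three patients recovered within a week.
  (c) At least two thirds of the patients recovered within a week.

|A| = 14, |A ∩ B| = 12, |A ∖ B| = 2.
(a) |A ∖ B| = 4: fails.
(b) |A ∩ B| = 3: fails.
(c) |A ∩ B| / |A| ≥ 2/3: holds.

(c)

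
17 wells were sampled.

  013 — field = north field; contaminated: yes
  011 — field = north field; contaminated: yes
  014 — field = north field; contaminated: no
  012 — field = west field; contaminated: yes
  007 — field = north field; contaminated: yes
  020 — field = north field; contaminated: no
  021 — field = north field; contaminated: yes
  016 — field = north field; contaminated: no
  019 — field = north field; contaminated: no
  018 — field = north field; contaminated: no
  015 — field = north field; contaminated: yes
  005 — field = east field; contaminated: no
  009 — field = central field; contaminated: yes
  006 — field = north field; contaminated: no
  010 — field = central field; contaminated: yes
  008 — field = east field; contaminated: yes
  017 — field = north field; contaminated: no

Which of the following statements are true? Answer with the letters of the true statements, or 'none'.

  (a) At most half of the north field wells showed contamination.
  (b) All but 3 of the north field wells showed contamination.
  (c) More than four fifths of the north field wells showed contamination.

|A| = 12, |A ∩ B| = 5, |A ∖ B| = 7.
(a) |A ∩ B| ≤ |A ∖ B|: holds.
(b) |A ∖ B| = 3: fails.
(c) |A ∩ B| / |A| > 4/5: fails.

(a)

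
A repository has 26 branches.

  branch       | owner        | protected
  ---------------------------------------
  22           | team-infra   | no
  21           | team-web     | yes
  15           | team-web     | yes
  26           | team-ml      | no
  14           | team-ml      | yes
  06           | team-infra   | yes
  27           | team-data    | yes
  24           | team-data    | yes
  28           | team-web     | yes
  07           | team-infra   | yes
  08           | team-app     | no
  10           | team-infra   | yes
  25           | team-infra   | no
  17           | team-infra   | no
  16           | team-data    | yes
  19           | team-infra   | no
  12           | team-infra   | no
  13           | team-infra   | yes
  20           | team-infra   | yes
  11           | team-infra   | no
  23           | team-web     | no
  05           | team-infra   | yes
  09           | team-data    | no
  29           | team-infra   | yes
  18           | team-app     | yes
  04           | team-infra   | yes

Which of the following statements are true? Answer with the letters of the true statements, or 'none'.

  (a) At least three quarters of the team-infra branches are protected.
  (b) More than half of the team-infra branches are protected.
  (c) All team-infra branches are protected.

|A| = 14, |A ∩ B| = 8, |A ∖ B| = 6.
(a) |A ∩ B| / |A| ≥ 3/4: fails.
(b) |A ∩ B| > |A ∖ B|: holds.
(c) A ⊆ B, i.e. every element of A is in B (|A ∖ B| = 0): fails.

(b)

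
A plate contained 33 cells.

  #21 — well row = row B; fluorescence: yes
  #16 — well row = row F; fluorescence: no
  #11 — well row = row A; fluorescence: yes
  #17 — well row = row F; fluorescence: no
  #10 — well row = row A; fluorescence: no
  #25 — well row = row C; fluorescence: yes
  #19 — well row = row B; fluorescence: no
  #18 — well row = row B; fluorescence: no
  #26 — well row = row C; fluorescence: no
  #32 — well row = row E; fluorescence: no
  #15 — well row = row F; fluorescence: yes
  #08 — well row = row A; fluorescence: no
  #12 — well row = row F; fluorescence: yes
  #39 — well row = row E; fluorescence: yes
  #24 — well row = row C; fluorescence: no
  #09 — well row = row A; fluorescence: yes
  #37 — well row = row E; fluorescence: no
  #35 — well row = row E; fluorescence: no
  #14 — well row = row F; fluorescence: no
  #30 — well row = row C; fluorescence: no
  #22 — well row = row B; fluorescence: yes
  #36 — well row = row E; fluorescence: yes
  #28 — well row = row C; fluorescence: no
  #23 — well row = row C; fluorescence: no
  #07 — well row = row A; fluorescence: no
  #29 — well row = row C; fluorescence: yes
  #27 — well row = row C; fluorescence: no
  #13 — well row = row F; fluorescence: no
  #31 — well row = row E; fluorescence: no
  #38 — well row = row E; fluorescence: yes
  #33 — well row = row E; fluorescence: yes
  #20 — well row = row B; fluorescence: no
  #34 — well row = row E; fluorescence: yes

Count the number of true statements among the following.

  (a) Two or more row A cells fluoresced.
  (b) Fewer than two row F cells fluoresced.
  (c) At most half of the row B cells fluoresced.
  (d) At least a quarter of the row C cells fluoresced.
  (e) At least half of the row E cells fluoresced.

4

(a) row A: |A| = 5, |A ∩ B| = 2; needs |A ∩ B| ≥ 2 — true.
(b) row F: |A| = 6, |A ∩ B| = 2; needs |A ∩ B| < 2 — false.
(c) row B: |A| = 5, |A ∩ B| = 2; needs |A ∩ B| ≤ |A ∖ B| — true.
(d) row C: |A| = 8, |A ∩ B| = 2; needs |A ∩ B| / |A| ≥ 1/4 — true.
(e) row E: |A| = 9, |A ∩ B| = 5; needs |A ∩ B| ≥ |A ∖ B| — true.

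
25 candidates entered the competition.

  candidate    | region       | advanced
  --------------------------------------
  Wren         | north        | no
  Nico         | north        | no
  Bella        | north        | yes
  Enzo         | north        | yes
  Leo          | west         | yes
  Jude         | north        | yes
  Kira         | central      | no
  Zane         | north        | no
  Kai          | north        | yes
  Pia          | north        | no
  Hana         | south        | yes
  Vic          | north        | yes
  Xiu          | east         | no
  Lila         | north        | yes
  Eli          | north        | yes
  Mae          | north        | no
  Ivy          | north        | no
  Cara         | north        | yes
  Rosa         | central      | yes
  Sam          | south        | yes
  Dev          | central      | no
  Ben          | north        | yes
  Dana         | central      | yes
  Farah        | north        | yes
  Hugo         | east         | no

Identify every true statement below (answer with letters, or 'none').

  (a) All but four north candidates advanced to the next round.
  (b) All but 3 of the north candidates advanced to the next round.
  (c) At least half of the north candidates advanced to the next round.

(c)

|A| = 16, |A ∩ B| = 10, |A ∖ B| = 6.
(a) |A ∖ B| = 4: fails.
(b) |A ∖ B| = 3: fails.
(c) |A ∩ B| ≥ |A ∖ B|: holds.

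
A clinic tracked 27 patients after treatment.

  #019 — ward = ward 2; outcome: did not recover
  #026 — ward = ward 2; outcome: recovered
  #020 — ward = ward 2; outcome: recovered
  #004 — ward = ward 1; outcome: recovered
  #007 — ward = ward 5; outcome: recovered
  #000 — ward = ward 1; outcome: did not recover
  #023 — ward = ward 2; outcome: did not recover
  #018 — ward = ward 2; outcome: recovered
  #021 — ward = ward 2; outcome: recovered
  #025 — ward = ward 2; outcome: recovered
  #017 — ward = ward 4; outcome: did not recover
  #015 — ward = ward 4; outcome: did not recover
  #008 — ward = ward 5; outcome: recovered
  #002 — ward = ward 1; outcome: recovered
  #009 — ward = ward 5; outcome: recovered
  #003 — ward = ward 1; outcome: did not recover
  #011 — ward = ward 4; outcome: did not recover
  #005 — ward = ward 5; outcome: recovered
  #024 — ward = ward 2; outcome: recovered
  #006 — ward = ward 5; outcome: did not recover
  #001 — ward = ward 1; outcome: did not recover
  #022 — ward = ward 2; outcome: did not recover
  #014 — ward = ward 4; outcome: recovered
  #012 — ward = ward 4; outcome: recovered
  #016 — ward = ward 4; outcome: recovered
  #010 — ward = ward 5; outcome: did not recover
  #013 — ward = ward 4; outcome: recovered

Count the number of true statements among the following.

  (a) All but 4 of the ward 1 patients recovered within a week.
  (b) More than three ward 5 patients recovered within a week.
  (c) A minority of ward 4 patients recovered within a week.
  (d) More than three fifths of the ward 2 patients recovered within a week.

(a) ward 1: |A| = 5, |A ∩ B| = 2; needs |A ∖ B| = 4 — false.
(b) ward 5: |A| = 6, |A ∩ B| = 4; needs |A ∩ B| > 3 — true.
(c) ward 4: |A| = 7, |A ∩ B| = 4; needs |A ∩ B| < |A ∖ B| — false.
(d) ward 2: |A| = 9, |A ∩ B| = 6; needs |A ∩ B| / |A| > 3/5 — true.

2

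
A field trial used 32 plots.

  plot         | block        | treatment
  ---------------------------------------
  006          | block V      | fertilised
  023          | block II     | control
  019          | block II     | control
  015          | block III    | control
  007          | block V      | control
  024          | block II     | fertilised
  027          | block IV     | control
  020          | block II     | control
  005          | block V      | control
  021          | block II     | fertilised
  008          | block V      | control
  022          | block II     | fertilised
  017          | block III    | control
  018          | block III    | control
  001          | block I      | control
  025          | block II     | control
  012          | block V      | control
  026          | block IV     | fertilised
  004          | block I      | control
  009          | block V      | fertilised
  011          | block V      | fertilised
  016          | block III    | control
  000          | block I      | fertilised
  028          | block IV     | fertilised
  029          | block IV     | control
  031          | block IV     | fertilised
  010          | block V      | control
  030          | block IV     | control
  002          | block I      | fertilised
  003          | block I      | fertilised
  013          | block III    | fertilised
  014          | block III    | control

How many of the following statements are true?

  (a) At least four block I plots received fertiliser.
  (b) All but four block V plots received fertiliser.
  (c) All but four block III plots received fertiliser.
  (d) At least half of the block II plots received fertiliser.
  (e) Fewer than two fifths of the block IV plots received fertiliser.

(a) block I: |A| = 5, |A ∩ B| = 3; needs |A ∩ B| ≥ 4 — false.
(b) block V: |A| = 8, |A ∩ B| = 3; needs |A ∖ B| = 4 — false.
(c) block III: |A| = 6, |A ∩ B| = 1; needs |A ∖ B| = 4 — false.
(d) block II: |A| = 7, |A ∩ B| = 3; needs |A ∩ B| ≥ |A ∖ B| — false.
(e) block IV: |A| = 6, |A ∩ B| = 3; needs |A ∩ B| / |A| < 2/5 — false.

0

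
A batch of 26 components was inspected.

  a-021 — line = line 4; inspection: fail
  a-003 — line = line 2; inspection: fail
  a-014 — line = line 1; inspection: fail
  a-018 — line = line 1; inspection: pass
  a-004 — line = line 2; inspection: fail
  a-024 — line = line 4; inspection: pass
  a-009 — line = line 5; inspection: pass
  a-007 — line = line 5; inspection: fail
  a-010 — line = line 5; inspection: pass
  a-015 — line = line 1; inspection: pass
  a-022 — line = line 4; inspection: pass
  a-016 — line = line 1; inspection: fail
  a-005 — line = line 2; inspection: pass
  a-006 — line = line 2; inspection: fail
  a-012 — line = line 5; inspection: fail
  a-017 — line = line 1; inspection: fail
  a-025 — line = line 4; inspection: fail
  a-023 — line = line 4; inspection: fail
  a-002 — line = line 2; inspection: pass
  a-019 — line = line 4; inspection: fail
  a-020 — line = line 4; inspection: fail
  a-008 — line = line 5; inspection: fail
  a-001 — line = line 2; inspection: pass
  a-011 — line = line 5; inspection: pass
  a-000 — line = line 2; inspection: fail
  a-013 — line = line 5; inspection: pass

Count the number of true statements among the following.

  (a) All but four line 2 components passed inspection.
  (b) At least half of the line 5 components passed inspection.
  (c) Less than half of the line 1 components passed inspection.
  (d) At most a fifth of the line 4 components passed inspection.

(a) line 2: |A| = 7, |A ∩ B| = 3; needs |A ∖ B| = 4 — true.
(b) line 5: |A| = 7, |A ∩ B| = 4; needs |A ∩ B| ≥ |A ∖ B| — true.
(c) line 1: |A| = 5, |A ∩ B| = 2; needs |A ∩ B| < |A ∖ B| — true.
(d) line 4: |A| = 7, |A ∩ B| = 2; needs |A ∩ B| / |A| ≤ 1/5 — false.

3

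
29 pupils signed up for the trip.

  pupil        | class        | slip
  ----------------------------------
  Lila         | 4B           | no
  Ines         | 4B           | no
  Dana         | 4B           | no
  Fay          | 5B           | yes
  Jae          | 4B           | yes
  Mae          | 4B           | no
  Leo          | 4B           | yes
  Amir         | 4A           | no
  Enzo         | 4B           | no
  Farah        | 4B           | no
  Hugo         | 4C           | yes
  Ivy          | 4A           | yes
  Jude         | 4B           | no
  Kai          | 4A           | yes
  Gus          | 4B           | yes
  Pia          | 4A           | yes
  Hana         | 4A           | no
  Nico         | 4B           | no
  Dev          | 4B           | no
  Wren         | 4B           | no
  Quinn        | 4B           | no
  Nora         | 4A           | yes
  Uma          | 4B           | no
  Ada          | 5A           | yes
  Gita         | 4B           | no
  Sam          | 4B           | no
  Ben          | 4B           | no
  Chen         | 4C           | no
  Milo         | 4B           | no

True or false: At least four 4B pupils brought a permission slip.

'At least four 4B pupils brought a permission slip' holds iff |A ∩ B| ≥ 4.
|A| = 19, |A ∩ B| = 3, |A ∖ B| = 16.
|A ∩ B| = 3, so the statement is false.

False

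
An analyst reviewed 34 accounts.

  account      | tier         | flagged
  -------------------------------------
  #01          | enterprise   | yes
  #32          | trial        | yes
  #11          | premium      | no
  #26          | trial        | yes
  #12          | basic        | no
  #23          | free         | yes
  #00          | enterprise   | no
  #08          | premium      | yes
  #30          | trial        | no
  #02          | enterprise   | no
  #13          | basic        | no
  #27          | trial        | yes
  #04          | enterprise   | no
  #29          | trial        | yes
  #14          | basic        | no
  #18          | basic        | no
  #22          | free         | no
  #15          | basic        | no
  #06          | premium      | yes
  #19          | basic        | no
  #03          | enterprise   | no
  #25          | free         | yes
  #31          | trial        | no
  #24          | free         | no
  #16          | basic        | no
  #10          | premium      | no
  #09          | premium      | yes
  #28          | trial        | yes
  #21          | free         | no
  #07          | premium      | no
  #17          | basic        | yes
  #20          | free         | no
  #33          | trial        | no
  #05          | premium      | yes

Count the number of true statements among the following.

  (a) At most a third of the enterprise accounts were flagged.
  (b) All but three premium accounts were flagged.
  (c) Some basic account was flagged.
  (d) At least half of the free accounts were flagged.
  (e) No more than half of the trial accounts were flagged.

(a) enterprise: |A| = 5, |A ∩ B| = 1; needs |A ∩ B| / |A| ≤ 1/3 — true.
(b) premium: |A| = 7, |A ∩ B| = 4; needs |A ∖ B| = 3 — true.
(c) basic: |A| = 8, |A ∩ B| = 1; needs A ∩ B ≠ ∅ (|A ∩ B| ≥ 1) — true.
(d) free: |A| = 6, |A ∩ B| = 2; needs |A ∩ B| ≥ |A ∖ B| — false.
(e) trial: |A| = 8, |A ∩ B| = 5; needs |A ∩ B| ≤ |A ∖ B| — false.

3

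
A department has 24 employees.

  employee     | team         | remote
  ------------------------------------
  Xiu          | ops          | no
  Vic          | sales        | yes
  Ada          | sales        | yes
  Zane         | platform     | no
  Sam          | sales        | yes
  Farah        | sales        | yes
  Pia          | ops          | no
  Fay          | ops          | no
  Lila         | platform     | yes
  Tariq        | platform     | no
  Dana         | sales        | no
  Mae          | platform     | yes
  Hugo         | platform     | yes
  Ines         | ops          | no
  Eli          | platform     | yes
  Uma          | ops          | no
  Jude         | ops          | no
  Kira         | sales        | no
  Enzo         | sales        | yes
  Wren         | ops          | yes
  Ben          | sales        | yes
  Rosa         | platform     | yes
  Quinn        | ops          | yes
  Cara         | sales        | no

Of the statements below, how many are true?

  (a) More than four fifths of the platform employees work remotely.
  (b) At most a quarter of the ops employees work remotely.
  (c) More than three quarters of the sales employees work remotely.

(a) platform: |A| = 7, |A ∩ B| = 5; needs |A ∩ B| / |A| > 4/5 — false.
(b) ops: |A| = 8, |A ∩ B| = 2; needs |A ∩ B| / |A| ≤ 1/4 — true.
(c) sales: |A| = 9, |A ∩ B| = 6; needs |A ∩ B| / |A| > 3/4 — false.

1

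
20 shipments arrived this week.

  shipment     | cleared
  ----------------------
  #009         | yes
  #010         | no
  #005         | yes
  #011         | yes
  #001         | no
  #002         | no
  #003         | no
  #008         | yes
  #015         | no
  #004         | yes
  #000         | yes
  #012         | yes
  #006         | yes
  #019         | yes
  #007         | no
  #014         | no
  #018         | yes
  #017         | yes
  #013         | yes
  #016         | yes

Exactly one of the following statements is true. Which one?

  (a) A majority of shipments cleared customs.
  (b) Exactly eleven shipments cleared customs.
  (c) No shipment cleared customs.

|A| = 20, |A ∩ B| = 13, |A ∖ B| = 7.
(a) requires |A ∩ B| > |A ∖ B|: true.
(b) requires |A ∩ B| = 11: false.
(c) requires A ∩ B = ∅ (|A ∩ B| = 0): false.

(a)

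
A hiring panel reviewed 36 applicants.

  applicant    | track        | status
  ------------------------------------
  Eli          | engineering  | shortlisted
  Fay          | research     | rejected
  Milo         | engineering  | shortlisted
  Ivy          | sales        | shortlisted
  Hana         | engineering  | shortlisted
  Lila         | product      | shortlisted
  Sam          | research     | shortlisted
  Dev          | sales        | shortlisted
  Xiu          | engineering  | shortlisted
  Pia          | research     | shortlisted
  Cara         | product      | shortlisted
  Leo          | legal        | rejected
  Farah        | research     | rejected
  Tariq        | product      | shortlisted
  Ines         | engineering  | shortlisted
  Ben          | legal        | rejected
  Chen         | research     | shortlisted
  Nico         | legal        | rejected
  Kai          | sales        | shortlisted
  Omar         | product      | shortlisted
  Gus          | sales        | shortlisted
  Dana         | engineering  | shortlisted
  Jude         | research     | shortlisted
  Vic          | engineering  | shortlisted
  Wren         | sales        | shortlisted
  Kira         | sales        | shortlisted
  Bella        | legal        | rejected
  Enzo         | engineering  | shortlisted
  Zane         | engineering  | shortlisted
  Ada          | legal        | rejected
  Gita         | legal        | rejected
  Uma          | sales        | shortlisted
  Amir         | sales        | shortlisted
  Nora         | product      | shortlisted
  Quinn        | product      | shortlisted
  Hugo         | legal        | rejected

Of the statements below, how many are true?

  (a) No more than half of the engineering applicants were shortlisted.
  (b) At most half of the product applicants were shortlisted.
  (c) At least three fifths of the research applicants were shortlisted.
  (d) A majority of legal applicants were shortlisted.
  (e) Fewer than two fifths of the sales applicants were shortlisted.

(a) engineering: |A| = 9, |A ∩ B| = 9; needs |A ∩ B| ≤ |A ∖ B| — false.
(b) product: |A| = 6, |A ∩ B| = 6; needs |A ∩ B| ≤ |A ∖ B| — false.
(c) research: |A| = 6, |A ∩ B| = 4; needs |A ∩ B| / |A| ≥ 3/5 — true.
(d) legal: |A| = 7, |A ∩ B| = 0; needs |A ∩ B| > |A ∖ B| — false.
(e) sales: |A| = 8, |A ∩ B| = 8; needs |A ∩ B| / |A| < 2/5 — false.

1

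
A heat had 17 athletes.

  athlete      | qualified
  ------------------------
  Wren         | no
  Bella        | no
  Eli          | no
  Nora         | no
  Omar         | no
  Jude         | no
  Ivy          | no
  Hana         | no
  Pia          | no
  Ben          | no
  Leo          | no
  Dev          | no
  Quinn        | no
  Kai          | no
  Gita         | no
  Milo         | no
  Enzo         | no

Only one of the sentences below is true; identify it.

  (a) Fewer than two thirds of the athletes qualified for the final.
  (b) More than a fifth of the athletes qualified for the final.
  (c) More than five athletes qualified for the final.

|A| = 17, |A ∩ B| = 0, |A ∖ B| = 17.
(a) requires |A ∩ B| / |A| < 2/3: true.
(b) requires |A ∩ B| / |A| > 1/5: false.
(c) requires |A ∩ B| > 5: false.

(a)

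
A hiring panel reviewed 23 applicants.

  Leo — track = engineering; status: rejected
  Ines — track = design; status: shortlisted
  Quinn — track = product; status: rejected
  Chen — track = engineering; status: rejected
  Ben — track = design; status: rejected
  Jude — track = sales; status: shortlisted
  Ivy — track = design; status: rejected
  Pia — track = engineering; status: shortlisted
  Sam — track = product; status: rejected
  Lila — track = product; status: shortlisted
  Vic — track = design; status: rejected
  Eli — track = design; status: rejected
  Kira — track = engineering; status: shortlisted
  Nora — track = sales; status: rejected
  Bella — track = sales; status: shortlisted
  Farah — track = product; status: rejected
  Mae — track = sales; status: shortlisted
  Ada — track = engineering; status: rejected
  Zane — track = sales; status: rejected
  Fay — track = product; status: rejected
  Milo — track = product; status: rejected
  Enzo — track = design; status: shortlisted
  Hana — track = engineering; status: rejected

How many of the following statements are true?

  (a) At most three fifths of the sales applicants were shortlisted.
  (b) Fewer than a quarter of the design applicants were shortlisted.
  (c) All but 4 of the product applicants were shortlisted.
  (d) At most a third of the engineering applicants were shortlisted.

(a) sales: |A| = 5, |A ∩ B| = 3; needs |A ∩ B| / |A| ≤ 3/5 — true.
(b) design: |A| = 6, |A ∩ B| = 2; needs |A ∩ B| / |A| < 1/4 — false.
(c) product: |A| = 6, |A ∩ B| = 1; needs |A ∖ B| = 4 — false.
(d) engineering: |A| = 6, |A ∩ B| = 2; needs |A ∩ B| / |A| ≤ 1/3 — true.

2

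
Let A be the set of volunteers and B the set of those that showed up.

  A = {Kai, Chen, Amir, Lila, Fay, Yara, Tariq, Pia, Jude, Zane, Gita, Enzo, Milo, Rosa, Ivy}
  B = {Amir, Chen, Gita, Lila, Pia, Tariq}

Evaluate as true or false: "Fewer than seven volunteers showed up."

Truth condition: |A ∩ B| < 7.
|A| = 15, |A ∩ B| = 6, |A ∖ B| = 9.
|A ∩ B| = 6, so the statement is true.

True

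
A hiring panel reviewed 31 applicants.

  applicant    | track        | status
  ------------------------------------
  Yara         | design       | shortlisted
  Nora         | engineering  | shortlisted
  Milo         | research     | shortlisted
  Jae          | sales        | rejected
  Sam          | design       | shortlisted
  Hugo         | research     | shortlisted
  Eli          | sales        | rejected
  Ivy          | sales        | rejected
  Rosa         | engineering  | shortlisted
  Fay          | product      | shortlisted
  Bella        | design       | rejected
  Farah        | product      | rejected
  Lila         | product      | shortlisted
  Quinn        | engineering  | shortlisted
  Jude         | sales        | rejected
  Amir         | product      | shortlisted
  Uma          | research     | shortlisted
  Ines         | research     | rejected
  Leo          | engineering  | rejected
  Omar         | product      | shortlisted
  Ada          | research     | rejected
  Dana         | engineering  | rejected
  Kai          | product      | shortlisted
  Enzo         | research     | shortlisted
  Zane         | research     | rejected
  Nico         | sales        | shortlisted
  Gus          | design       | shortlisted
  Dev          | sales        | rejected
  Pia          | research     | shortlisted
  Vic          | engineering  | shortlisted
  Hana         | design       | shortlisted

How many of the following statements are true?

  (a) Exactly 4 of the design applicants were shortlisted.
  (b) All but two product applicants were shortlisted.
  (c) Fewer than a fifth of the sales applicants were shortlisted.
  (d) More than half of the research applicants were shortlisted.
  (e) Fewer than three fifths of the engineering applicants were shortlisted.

3

(a) design: |A| = 5, |A ∩ B| = 4; needs |A ∩ B| = 4 — true.
(b) product: |A| = 6, |A ∩ B| = 5; needs |A ∖ B| = 2 — false.
(c) sales: |A| = 6, |A ∩ B| = 1; needs |A ∩ B| / |A| < 1/5 — true.
(d) research: |A| = 8, |A ∩ B| = 5; needs |A ∩ B| > |A ∖ B| — true.
(e) engineering: |A| = 6, |A ∩ B| = 4; needs |A ∩ B| / |A| < 3/5 — false.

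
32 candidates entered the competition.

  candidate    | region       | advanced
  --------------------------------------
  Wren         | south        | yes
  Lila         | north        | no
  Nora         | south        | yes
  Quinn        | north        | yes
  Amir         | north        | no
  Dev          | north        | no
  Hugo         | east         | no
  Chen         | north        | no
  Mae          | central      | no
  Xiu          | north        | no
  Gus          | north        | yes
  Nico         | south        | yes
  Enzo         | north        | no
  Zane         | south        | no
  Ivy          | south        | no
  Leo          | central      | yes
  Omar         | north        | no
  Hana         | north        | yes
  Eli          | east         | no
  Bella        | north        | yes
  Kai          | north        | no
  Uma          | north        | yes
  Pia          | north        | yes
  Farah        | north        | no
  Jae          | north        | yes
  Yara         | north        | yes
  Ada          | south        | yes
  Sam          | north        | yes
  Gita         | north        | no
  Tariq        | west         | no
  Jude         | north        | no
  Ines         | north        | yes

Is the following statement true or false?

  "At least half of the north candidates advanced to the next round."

False

'At least half of the north candidates advanced to the next round' holds iff |A ∩ B| ≥ |A ∖ B|.
|A| = 21, |A ∩ B| = 10, |A ∖ B| = 11.
10 < 11, so the statement is false.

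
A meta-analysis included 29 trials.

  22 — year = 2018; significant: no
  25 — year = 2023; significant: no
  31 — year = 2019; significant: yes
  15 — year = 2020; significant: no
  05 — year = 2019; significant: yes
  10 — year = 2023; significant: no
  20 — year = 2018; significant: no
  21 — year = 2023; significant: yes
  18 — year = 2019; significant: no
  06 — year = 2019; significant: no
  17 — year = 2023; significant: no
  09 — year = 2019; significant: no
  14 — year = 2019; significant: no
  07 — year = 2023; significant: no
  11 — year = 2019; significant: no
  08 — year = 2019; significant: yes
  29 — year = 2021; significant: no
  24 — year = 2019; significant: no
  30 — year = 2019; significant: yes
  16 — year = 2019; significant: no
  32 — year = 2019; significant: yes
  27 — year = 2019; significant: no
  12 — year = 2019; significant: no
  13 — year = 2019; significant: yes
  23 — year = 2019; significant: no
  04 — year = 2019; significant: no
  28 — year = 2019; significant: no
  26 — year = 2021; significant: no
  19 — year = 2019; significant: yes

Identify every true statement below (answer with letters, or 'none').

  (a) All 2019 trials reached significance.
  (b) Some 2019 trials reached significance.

|A| = 19, |A ∩ B| = 7, |A ∖ B| = 12.
(a) A ⊆ B, i.e. every element of A is in B (|A ∖ B| = 0): fails.
(b) A ∩ B ≠ ∅ (|A ∩ B| ≥ 1): holds.

(b)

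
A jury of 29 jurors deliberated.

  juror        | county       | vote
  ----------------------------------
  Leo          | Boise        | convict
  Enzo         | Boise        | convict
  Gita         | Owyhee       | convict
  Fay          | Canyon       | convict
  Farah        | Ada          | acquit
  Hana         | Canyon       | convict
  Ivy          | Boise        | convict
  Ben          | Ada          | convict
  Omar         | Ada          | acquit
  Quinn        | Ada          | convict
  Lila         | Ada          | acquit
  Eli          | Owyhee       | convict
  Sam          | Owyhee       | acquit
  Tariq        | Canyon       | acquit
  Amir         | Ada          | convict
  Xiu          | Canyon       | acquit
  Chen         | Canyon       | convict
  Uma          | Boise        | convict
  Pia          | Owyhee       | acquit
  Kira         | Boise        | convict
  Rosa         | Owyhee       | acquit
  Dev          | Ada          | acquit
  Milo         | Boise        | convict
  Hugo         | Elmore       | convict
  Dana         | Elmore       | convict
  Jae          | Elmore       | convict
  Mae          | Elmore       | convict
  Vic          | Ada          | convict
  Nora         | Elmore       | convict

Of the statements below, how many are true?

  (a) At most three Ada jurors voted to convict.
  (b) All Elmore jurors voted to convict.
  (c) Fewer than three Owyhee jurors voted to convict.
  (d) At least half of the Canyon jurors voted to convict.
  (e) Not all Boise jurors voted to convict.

3

(a) Ada: |A| = 8, |A ∩ B| = 4; needs |A ∩ B| ≤ 3 — false.
(b) Elmore: |A| = 5, |A ∩ B| = 5; needs A ⊆ B, i.e. every element of A is in B (|A ∖ B| = 0) — true.
(c) Owyhee: |A| = 5, |A ∩ B| = 2; needs |A ∩ B| < 3 — true.
(d) Canyon: |A| = 5, |A ∩ B| = 3; needs |A ∩ B| ≥ |A ∖ B| — true.
(e) Boise: |A| = 6, |A ∩ B| = 6; needs A ⊄ B (|A ∖ B| ≥ 1) — false.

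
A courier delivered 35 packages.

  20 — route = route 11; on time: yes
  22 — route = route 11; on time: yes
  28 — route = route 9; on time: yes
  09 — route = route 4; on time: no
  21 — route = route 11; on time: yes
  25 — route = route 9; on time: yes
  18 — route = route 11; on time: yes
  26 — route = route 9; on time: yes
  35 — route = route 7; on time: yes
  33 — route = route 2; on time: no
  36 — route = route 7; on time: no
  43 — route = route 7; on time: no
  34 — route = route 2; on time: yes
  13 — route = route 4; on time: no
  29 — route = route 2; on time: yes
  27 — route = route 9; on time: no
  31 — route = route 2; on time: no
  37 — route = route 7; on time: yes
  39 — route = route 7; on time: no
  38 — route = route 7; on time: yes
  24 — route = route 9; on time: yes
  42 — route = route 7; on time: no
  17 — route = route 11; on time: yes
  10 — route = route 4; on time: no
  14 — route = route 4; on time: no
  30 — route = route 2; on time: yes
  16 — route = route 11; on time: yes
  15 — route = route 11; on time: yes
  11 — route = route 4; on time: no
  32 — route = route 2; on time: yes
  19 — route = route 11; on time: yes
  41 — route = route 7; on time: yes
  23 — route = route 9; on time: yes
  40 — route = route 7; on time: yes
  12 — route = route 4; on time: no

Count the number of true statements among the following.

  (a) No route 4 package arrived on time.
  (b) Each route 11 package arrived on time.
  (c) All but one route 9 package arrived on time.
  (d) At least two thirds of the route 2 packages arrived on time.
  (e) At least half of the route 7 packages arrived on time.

5

(a) route 4: |A| = 6, |A ∩ B| = 0; needs A ∩ B = ∅ (|A ∩ B| = 0) — true.
(b) route 11: |A| = 8, |A ∩ B| = 8; needs A ⊆ B, i.e. every element of A is in B (|A ∖ B| = 0) — true.
(c) route 9: |A| = 6, |A ∩ B| = 5; needs |A ∖ B| = 1 — true.
(d) route 2: |A| = 6, |A ∩ B| = 4; needs |A ∩ B| / |A| ≥ 2/3 — true.
(e) route 7: |A| = 9, |A ∩ B| = 5; needs |A ∩ B| ≥ |A ∖ B| — true.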